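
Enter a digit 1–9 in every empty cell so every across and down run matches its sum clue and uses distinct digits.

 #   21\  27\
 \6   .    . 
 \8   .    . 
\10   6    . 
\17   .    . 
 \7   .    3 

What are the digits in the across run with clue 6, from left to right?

1 5

17 in 2 cells must be {8,9}.
R3C2 = 10 − 6 = 4 completes the 10 across.
R5C1 = 7 − 3 = 4 completes the 7 across.
Given what's placed, R1C2 must be 5 to fit the 6 across and 27 down.
Given what's placed, R4C1 must be 8 to fit the 17 across and 21 down.
R4C2 = 17 − 8 = 9 completes the 17 across.
R1C1 = 6 − 5 = 1 completes the 6 across.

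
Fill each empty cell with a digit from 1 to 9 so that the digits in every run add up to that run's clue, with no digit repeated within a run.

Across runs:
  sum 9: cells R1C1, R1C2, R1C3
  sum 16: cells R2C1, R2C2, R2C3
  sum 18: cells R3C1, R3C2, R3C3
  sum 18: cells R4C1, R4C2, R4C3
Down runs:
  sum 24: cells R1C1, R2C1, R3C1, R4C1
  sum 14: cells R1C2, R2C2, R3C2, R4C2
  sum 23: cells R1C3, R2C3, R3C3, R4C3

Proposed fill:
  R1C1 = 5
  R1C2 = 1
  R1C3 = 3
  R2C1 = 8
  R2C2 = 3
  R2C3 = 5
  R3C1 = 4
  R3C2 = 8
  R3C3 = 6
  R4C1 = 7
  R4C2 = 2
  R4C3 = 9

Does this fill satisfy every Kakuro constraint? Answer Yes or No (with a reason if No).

Across: 5+1+3=9; 8+3+5=16; 4+8+6=18; 7+2+9=18. Down: 5+8+4+7=24; 1+3+8+2=14; 3+5+6+9=23. No digit repeats within any run.

Yes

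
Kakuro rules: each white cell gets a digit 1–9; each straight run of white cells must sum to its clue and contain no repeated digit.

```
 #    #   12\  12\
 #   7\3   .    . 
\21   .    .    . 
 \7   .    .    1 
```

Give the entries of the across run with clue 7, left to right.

3 in 2 cells must be {1,2}; 7 in 3 cells must be {1,2,4}.
Given what's placed, R1C3 must be 2 to fit the 3 across and 12 down.
R2C3 = 12 − 3 = 9 completes the 12 down.
R1C2 = 3 − 2 = 1 completes the 3 across.
Nothing is forced directly, so branch on R3C1, whose candidates are 2 or 4. If R3C1 = 4: then R2C1 would have to be in {4,5,7,8} for the 21 across but in {3} for the 7 down — contradiction. So R3C1 = 2.
R2C1 = 7 − 2 = 5 completes the 7 down.
R2C2 = 21 − 14 = 7 completes the 21 across.
R3C2 = 7 − 3 = 4 completes the 7 across.

2, 4, 1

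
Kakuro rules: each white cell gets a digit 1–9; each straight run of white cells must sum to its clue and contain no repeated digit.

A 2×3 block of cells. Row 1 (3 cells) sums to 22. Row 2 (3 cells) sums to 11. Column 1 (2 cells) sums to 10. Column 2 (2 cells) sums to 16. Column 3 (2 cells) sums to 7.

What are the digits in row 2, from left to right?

16 in 2 cells must be {7,9}.
The 11 across and the 16 down share only 7, so (2,2) = 7.
(1,2) = 16 − 7 = 9 completes the 16 down.
Nothing is forced directly, so branch on (2,1), whose candidates are 1 or 3. If (2,1) = 1: then (1,1) would have to be in {5,6,7,8} for the 22 across but in {9} for the 10 down — contradiction. So (2,1) = 3.
(1,1) = 10 − 3 = 7 completes the 10 down.
(1,3) = 22 − 16 = 6 completes the 22 across.
(2,3) = 11 − 10 = 1 completes the 11 across.

3 7 1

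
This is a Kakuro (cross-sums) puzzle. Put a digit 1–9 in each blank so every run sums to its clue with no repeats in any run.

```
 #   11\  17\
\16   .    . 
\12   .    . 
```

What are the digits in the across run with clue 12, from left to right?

16 in 2 cells must be {7,9}; 17 in 2 cells must be {8,9}.
The 16 across and the 17 down share only 9, so R1C2 = 9.
R2C2 = 17 − 9 = 8 completes the 17 down.
R1C1 = 16 − 9 = 7 completes the 16 across.
R2C1 = 12 − 8 = 4 completes the 12 across.

4 8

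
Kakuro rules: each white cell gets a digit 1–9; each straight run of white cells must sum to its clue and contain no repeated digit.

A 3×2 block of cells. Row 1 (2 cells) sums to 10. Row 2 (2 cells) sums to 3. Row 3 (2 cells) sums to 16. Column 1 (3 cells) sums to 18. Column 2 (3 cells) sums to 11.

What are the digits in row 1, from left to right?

7 3

3 in 2 cells must be {1,2}; 16 in 2 cells must be {7,9}.
The 16 across and the 11 down share only 7, so (3,2) = 7.
Given what's placed, (2,2) must be 1 to fit the 3 across and 11 down.
(3,1) = 16 − 7 = 9 completes the 16 across.
(1,2) = 11 − 8 = 3 completes the 11 down.
(2,1) = 3 − 1 = 2 completes the 3 across.
(1,1) = 10 − 3 = 7 completes the 10 across.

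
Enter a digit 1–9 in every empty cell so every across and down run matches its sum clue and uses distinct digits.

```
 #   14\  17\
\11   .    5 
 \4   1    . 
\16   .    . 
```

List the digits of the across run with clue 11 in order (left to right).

4 in 2 cells must be {1,3}; 16 in 2 cells must be {7,9}.
R1C1 = 11 − 5 = 6 completes the 11 across.
R2C2 = 4 − 1 = 3 completes the 4 across.
R3C1 = 14 − 7 = 7 completes the 14 down.
R3C2 = 16 − 7 = 9 completes the 16 across.

6 5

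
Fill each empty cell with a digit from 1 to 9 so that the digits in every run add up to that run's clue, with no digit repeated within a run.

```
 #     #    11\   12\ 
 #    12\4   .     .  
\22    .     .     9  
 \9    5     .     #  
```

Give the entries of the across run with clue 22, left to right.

7 6 9

4 in 2 cells must be {1,3}.
R1C3 = 12 − 9 = 3 completes the 12 down.
R2C1 = 12 − 5 = 7 completes the 12 down.
R2C2 = 22 − 16 = 6 completes the 22 across.
R3C2 = 9 − 5 = 4 completes the 9 across.
R1C2 = 4 − 3 = 1 completes the 4 across.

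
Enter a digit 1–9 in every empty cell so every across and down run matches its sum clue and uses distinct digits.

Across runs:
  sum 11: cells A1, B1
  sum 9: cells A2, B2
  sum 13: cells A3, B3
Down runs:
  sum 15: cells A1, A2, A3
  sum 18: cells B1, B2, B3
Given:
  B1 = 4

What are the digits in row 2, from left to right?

A1 = 11 − 4 = 7 completes the 11 across.
Nothing is forced directly, so branch on A3, whose candidates are 5 or 6. If A3 = 6: that forces A2 = 2, after which B2 would have to be in {7} for the 9 across but in {5,6,8,9} for the 18 down — contradiction. So A3 = 5.
A2 = 15 − 12 = 3 completes the 15 down.
B2 = 9 − 3 = 6 completes the 9 across.
B3 = 13 − 5 = 8 completes the 13 across.

3 6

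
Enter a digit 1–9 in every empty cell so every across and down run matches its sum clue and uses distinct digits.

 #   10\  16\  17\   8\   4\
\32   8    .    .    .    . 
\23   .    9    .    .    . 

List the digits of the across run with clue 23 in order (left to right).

2, 9, 8, 3, 1

16 in 2 cells must be {7,9}; 17 in 2 cells must be {8,9}; 4 in 2 cells must be {1,3}.
R1C2 = 16 − 9 = 7 completes the 16 down.
Given what's placed, R1C3 must be 9 to fit the 32 across and 17 down.
Given what's placed, R1C5 must be 3 to fit the 32 across and 4 down.
R2C1 = 10 − 8 = 2 completes the 10 down.
R2C3 = 17 − 9 = 8 completes the 17 down.
R2C5 = 4 − 3 = 1 completes the 4 down.
R1C4 = 32 − 27 = 5 completes the 32 across.
R2C4 = 23 − 20 = 3 completes the 23 across.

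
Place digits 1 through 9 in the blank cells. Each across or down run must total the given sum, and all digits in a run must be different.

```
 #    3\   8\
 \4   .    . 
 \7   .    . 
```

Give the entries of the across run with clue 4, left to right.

4 in 2 cells must be {1,3}; 3 in 2 cells must be {1,2}.
The 4 across and the 3 down share only 1, so R1C1 = 1.
R1C2 = 4 − 1 = 3 completes the 4 across.
R2C1 = 3 − 1 = 2 completes the 3 down.
R2C2 = 7 − 2 = 5 completes the 7 across.

1 3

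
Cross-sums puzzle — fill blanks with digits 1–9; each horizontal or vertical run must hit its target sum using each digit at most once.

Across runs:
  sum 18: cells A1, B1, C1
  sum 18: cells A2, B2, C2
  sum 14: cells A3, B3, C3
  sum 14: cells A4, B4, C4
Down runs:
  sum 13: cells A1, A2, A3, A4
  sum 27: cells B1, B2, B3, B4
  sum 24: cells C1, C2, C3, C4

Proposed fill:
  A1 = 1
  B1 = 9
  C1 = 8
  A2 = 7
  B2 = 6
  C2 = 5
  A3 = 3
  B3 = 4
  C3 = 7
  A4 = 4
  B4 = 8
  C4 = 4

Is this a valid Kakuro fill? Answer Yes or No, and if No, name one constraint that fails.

No — the across run A4–C4 sums to 16, not 14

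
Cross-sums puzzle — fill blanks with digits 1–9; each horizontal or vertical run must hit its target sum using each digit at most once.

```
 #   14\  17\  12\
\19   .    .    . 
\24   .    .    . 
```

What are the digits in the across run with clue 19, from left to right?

6, 8, 5

24 in 3 cells must be {7,8,9}; 17 in 2 cells must be {8,9}.
Nothing is forced directly, so branch on R2C1, whose candidates are 8 or 9. If R2C1 = 9: that forces R1C1 = 5, R1C2 = 8, after which R1C3 would have to be in {6} for the 19 across but in {3,4,5,7,8,9} for the 12 down — contradiction. So R2C1 = 8.
R1C1 = 14 − 8 = 6 completes the 14 down.
Given what's placed, R2C2 must be 9 to fit the 24 across and 17 down.
R2C3 = 24 − 17 = 7 completes the 24 across.
R1C2 = 17 − 9 = 8 completes the 17 down.
R1C3 = 19 − 14 = 5 completes the 19 across.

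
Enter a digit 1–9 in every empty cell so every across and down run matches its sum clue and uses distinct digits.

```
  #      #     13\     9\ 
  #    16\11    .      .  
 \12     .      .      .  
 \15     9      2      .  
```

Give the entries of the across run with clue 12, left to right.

16 in 2 cells must be {7,9}.
R2C1 = 16 − 9 = 7 completes the 16 down.
R3C3 = 15 − 11 = 4 completes the 15 across.
Nothing is forced directly, so branch on R1C3, whose candidates are 2 or 3. If R1C3 = 2: then R1C2 would have to be in {9} for the 11 across but in {3,4,5,6,7,8} for the 13 down — contradiction. So R1C3 = 3.
R1C2 = 11 − 3 = 8 completes the 11 across.
R2C2 = 13 − 10 = 3 completes the 13 down.
R2C3 = 12 − 10 = 2 completes the 12 across.

7, 3, 2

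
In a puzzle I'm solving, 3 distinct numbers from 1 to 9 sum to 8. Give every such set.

{1,2,5}; {1,3,4}

3 distinct digits from 1–9 sum between 6 and 24.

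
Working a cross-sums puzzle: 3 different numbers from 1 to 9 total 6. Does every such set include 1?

The only way to make 6 from 3 distinct digits is {1,2,3}, which contains 1.

Yes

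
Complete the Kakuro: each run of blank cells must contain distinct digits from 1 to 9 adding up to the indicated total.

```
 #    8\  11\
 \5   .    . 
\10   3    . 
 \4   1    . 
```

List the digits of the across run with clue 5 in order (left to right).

4 in 2 cells must be {1,3}.
R1C1 = 8 − 4 = 4 completes the 8 down.
R1C2 = 5 − 4 = 1 completes the 5 across.
R2C2 = 10 − 3 = 7 completes the 10 across.
R3C2 = 4 − 1 = 3 completes the 4 across.

4 1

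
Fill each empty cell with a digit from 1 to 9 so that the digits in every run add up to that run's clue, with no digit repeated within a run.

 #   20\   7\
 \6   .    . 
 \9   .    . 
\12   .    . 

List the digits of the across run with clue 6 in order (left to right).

5 1

7 in 3 cells must be {1,2,4}.
The 12 across and the 7 down share only 4, so R3C2 = 4.
R3C1 = 12 − 4 = 8 completes the 12 across.
Given what's placed, R1C1 must be 5 to fit the 6 across and 20 down.
R1C2 = 6 − 5 = 1 completes the 6 across.
R2C1 = 20 − 13 = 7 completes the 20 down.
R2C2 = 9 − 7 = 2 completes the 9 across.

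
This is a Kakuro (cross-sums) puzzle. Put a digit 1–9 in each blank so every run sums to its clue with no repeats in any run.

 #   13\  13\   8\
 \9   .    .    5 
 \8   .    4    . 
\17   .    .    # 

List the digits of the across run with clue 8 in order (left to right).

1 4 3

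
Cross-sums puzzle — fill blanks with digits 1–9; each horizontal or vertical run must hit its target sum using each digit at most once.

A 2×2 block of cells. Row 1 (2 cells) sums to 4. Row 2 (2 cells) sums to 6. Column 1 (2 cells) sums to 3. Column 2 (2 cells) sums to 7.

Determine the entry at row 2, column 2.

4 in 2 cells must be {1,3}; 3 in 2 cells must be {1,2}.
The 4 across and the 3 down share only 1, so (1,1) = 1.
(1,2) = 4 − 1 = 3 completes the 4 across.
(2,1) = 3 − 1 = 2 completes the 3 down.
(2,2) = 6 − 2 = 4 completes the 6 across.

4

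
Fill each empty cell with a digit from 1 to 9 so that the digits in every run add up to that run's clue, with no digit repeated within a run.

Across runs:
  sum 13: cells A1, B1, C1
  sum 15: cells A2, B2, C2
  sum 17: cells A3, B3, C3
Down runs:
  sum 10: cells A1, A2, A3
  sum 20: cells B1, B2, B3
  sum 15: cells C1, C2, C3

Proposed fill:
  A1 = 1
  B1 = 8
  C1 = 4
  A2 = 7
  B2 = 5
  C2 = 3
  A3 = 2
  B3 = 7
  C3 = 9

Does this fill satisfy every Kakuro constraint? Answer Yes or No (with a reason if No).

No — the down run C1–C3 sums to 16, not 15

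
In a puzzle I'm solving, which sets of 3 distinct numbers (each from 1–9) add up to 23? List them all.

{6,8,9}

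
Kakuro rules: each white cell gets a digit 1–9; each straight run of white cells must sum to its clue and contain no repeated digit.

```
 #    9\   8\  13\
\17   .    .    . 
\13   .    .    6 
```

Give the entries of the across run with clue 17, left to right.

4, 6, 7

R1C3 = 13 − 6 = 7 completes the 13 down.
No cell is forced outright now. R2C2 can only be 2 or 3 or 5 (the digits allowed by both its 13 across and its 8 down). If R2C2 = 3: then R1C2 would have to be in {1,2,4,6,8,9} for the 17 across but in {5} for the 8 down — contradiction. If R2C2 = 5: then R1C2 would have to be in {1,2,4,6,8,9} for the 17 across but in {3} for the 8 down — contradiction. So R2C2 = 2.
R1C2 = 8 − 2 = 6 completes the 8 down.
R2C1 = 13 − 8 = 5 completes the 13 across.
R1C1 = 17 − 13 = 4 completes the 17 across.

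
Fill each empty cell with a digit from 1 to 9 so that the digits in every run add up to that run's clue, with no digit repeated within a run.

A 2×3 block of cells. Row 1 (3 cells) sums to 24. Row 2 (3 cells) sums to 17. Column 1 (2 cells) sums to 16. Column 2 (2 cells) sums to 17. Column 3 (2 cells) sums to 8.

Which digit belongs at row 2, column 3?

24 in 3 cells must be {7,8,9}; 16 in 2 cells must be {7,9}; 17 in 2 cells must be {8,9}.
The 24 across and the 8 down share only 7, so (1,3) = 7.
(2,3) = 8 − 7 = 1 completes the 8 down.
Given what's placed, (1,1) must be 9 to fit the 24 across and 16 down.
(1,2) = 24 − 16 = 8 completes the 24 across.
(2,1) = 16 − 9 = 7 completes the 16 down.
(2,2) = 17 − 8 = 9 completes the 17 across.

1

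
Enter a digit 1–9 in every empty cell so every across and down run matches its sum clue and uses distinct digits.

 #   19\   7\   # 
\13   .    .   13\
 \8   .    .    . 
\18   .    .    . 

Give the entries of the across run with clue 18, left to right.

7 in 3 cells must be {1,2,4}.
Only 4 fits R1C2 under both its across sum 13 and down sum 7.
R1C1 = 13 − 4 = 9 completes the 13 across.
Nothing is forced directly, so branch on R2C2, whose candidates are 1 or 2. If R2C2 = 2: then R2C1 would have to be in {1,5} for the 8 across but in {2,3,4,6,7,8} for the 19 down — contradiction. So R2C2 = 1.
R3C2 = 7 − 5 = 2 completes the 7 down.
R3C1 = 7: the only remaining digit allowed by both the 18 across and the 19 down.
R3C3 = 18 − 9 = 9 completes the 18 across.

7 2 9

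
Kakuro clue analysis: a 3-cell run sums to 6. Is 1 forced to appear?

The only way to make 6 from 3 distinct digits is {1,2,3}, which contains 1.

Yes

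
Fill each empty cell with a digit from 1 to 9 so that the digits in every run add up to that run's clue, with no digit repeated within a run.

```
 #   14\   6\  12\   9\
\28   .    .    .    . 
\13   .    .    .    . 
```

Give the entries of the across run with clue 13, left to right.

5 1 4 3

Nothing is forced directly, so branch on R2C1, whose candidates are 5 or 6. If R2C1 = 6: that forces R1C1 = 8, R2C3 = 4, after which R1C3 would have to be in {4,5,6,7,9} for the 28 across but in {8} for the 12 down — contradiction. So R2C1 = 5.
R1C1 = 14 − 5 = 9 completes the 14 down.
Nothing is forced directly, so branch on R1C2, whose candidates are 4 or 5. If R1C2 = 4: then R2C2 would have to be in {1,3,4} for the 13 across but in {2} for the 6 down — contradiction. So R1C2 = 5.
R1C3 = 8: the only remaining digit allowed by both the 28 across and the 12 down.
R1C4 = 28 − 22 = 6 completes the 28 across.
R2C2 = 6 − 5 = 1 completes the 6 down.
R2C3 = 12 − 8 = 4 completes the 12 down.
R2C4 = 13 − 10 = 3 completes the 13 across.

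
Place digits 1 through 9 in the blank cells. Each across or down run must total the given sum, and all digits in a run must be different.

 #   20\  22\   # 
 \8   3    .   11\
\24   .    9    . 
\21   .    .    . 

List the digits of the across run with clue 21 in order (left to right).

24 in 3 cells must be {7,8,9}.
R1C2 = 8 − 3 = 5 completes the 8 across.
Given what's placed, R2C1 must be 8 to fit the 24 across and 20 down.
R2C3 = 24 − 17 = 7 completes the 24 across.
R3C1 = 20 − 11 = 9 completes the 20 down.
R3C2 = 22 − 14 = 8 completes the 22 down.
R3C3 = 21 − 17 = 4 completes the 21 across.

9 8 4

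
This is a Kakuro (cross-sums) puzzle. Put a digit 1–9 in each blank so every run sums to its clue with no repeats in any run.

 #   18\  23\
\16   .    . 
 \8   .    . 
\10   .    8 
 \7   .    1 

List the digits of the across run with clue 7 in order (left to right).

6 1

16 in 2 cells must be {7,9}.
R1C2 = 9: the only remaining digit allowed by both the 16 across and the 23 down.
R2C2 = 23 − 18 = 5 completes the 23 down.
R3C1 = 10 − 8 = 2 completes the 10 across.
R4C1 = 7 − 1 = 6 completes the 7 across.
R1C1 = 16 − 9 = 7 completes the 16 across.
R2C1 = 8 − 5 = 3 completes the 8 across.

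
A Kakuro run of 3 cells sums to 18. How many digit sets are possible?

7

3 distinct digits from 1–9 sum between 6 and 24.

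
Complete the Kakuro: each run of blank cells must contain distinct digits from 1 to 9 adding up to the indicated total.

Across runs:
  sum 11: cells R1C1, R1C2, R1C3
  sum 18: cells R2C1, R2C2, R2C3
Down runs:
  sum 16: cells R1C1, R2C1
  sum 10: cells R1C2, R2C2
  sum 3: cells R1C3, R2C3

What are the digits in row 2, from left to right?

16 in 2 cells must be {7,9}; 3 in 2 cells must be {1,2}.
The 11 across and the 16 down share only 7, so R1C1 = 7.
Given what's placed, R1C3 must be 1 to fit the 11 across and 3 down.
R2C1 = 16 − 7 = 9 completes the 16 down.
R2C3 = 3 − 1 = 2 completes the 3 down.
R1C2 = 11 − 8 = 3 completes the 11 across.
R2C2 = 18 − 11 = 7 completes the 18 across.

9 7 2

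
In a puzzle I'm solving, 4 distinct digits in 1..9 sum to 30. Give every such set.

{6,7,8,9}

4 distinct digits from 1–9 sum between 10 and 30.
Only one set works: {6,7,8,9}.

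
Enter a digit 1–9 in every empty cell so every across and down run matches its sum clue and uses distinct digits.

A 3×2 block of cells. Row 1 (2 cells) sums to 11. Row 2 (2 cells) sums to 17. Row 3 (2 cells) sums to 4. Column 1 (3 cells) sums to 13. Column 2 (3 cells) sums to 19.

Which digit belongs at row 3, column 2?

3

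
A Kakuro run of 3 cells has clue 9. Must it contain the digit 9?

Counterexample: {1,2,6} sums to 9 without using 9.

No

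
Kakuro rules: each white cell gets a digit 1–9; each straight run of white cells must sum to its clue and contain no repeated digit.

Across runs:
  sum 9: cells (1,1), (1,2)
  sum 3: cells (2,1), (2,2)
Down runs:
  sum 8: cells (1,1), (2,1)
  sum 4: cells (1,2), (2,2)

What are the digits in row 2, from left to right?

2, 1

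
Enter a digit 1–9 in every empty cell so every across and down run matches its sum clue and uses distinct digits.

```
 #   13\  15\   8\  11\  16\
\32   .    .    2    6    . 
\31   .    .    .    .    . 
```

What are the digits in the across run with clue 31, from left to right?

4, 7, 6, 5, 9

16 in 2 cells must be {7,9}.
R2C3 = 8 − 2 = 6 completes the 8 down.
R2C4 = 11 − 6 = 5 completes the 11 down.
No cell is forced outright now. R1C5 can only be 7 or 9 (the digits allowed by both its 32 across and its 16 down). If R1C5 = 9: that forces R2C5 = 7, R2C2 = 9, after which R1C2 would have to be in {7,8} for the 32 across but in {6} for the 15 down — contradiction. So R1C5 = 7.
R2C5 = 16 − 7 = 9 completes the 16 down.
Nothing is forced directly, so branch on R2C2, whose candidates are 7 or 8. If R2C2 = 8: then R1C2 would have to be in {8,9} for the 32 across but in {7} for the 15 down — contradiction. So R2C2 = 7.
R1C2 = 15 − 7 = 8 completes the 15 down.
R2C1 = 31 − 27 = 4 completes the 31 across.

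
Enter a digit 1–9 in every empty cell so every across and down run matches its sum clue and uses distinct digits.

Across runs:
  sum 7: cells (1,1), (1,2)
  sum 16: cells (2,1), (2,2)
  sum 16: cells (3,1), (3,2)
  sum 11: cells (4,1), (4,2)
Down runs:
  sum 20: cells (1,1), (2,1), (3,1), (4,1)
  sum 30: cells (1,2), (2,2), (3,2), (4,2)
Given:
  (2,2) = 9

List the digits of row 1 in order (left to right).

16 in 2 cells must be {7,9}; 30 in 4 cells must be {6,7,8,9}.
(1,2) = 6: the only remaining digit allowed by both the 7 across and the 30 down.
(2,1) = 16 − 9 = 7 completes the 16 across.
Given what's placed, (3,1) must be 9 to fit the 16 across and 20 down.
(3,2) = 16 − 9 = 7 completes the 16 across.
(4,1) = 3: the only remaining digit allowed by both the 11 across and the 20 down.
(4,2) = 11 − 3 = 8 completes the 11 across.
(1,1) = 7 − 6 = 1 completes the 7 across.

1 6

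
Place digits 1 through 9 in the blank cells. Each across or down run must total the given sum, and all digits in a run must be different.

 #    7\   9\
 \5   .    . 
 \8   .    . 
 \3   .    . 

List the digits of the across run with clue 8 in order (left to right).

3 in 2 cells must be {1,2}; 7 in 3 cells must be {1,2,4}.
Nothing is forced directly, so branch on R2C1, whose candidates are 1 or 2. If R2C1 = 1: then R2C2 would have to be in {7} for the 8 across but in {1,2,3,4,5,6} for the 9 down — contradiction. So R2C1 = 2.
R2C2 = 8 − 2 = 6 completes the 8 across.
Given what's placed, R3C1 must be 1 to fit the 3 across and 7 down.
R3C2 = 3 − 1 = 2 completes the 3 across.
R1C1 = 7 − 3 = 4 completes the 7 down.
R1C2 = 5 − 4 = 1 completes the 5 across.

2 6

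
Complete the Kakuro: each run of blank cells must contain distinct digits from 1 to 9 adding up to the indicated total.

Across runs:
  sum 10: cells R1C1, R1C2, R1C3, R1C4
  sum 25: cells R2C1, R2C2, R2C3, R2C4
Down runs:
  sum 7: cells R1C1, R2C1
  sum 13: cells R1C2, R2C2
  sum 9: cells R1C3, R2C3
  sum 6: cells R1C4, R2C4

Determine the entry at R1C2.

10 in 4 cells must be {1,2,3,4}.
Only 4 fits R1C2 under both its across sum 10 and down sum 13.

4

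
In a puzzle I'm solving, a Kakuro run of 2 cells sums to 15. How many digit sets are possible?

2

2 distinct digits from 1–9 sum between 3 and 17.
Enumerating: {6,9}, {7,8}.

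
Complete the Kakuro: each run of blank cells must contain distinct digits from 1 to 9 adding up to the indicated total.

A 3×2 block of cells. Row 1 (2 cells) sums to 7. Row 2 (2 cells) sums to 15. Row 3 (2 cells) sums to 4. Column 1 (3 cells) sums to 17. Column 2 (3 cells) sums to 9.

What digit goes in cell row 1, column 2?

4 in 2 cells must be {1,3}.
The 15 across and the 9 down share only 6, so (2,2) = 6.
Given what's placed, (3,2) must be 1 to fit the 4 across and 9 down.
(1,2) = 9 − 7 = 2 completes the 9 down.
(2,1) = 15 − 6 = 9 completes the 15 across.
(3,1) = 4 − 1 = 3 completes the 4 across.
(1,1) = 7 − 2 = 5 completes the 7 across.

2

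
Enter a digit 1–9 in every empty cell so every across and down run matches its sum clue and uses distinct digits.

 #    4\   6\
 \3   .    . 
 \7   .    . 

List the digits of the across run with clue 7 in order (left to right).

3, 4

3 in 2 cells must be {1,2}; 4 in 2 cells must be {1,3}.
The 3 across and the 4 down share only 1, so R1C1 = 1.
R1C2 = 3 − 1 = 2 completes the 3 across.
R2C1 = 4 − 1 = 3 completes the 4 down.
R2C2 = 7 − 3 = 4 completes the 7 across.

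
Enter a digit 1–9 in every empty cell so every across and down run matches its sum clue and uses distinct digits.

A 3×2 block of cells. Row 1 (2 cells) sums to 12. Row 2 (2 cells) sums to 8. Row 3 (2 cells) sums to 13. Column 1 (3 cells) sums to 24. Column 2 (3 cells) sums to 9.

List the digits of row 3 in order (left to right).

8 5

24 in 3 cells must be {7,8,9}.
The 8 across and the 24 down share only 7, so (2,1) = 7.
(2,2) = 8 − 7 = 1 completes the 8 across.
Nothing is forced directly, so branch on (1,1), whose candidates are 8 or 9. If (1,1) = 8: then (1,2) would have to be in {4} for the 12 across but in {2,3,5,6} for the 9 down — contradiction. So (1,1) = 9.
(1,2) = 12 − 9 = 3 completes the 12 across.
(3,1) = 24 − 16 = 8 completes the 24 down.
(3,2) = 13 − 8 = 5 completes the 13 across.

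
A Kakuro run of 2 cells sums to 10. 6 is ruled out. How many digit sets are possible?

3

2 distinct digits from 1–9 sum between 3 and 17.
Dropping sets that contain 6.
Enumerating: {1,9}, {2,8}, {3,7}.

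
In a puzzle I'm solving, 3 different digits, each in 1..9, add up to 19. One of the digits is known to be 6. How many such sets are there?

3 distinct digits from 1–9 sum between 6 and 24.
Keeping only sets containing 6.
Enumerating: {4,6,9}, {5,6,8}.

2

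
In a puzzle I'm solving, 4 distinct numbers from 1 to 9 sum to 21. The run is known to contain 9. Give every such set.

{1,3,8,9}; {1,4,7,9}; {1,5,6,9}; {2,3,7,9}; {2,4,6,9}; {3,4,5,9}

4 distinct digits from 1–9 sum between 10 and 30.
Keeping only sets containing 9.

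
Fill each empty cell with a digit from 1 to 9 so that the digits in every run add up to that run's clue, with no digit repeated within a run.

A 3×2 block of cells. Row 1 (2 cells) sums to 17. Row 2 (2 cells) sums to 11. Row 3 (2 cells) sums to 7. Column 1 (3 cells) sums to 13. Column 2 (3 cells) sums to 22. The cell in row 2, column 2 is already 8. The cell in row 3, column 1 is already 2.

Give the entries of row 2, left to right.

3, 8

17 in 2 cells must be {8,9}.
Given what's placed, (1,1) must be 8 to fit the 17 across and 13 down.
(1,2) = 17 − 8 = 9 completes the 17 across.
(2,1) = 11 − 8 = 3 completes the 11 across.
(3,2) = 7 − 2 = 5 completes the 7 across.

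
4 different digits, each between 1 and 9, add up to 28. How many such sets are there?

2

4 distinct digits from 1–9 sum between 10 and 30.
Enumerating: {4,7,8,9}, {5,6,8,9}.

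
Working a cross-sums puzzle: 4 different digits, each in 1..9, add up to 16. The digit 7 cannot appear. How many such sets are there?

4 distinct digits from 1–9 sum between 10 and 30.
Dropping sets that contain 7.
Enumerating: {1,2,4,9}, {1,2,5,8}, {1,3,4,8}, {1,4,5,6}, {2,3,5,6}.

5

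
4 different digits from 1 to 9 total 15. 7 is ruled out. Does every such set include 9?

Counterexample: {1,2,4,8} sums to 15 under that restriction without using 9.

No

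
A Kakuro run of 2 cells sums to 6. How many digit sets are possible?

2

2 distinct digits from 1–9 sum between 3 and 17.
Enumerating: {1,5}, {2,4}.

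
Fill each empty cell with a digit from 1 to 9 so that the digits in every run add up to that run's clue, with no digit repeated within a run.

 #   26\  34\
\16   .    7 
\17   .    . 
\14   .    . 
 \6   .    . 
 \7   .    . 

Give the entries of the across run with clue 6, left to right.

2 4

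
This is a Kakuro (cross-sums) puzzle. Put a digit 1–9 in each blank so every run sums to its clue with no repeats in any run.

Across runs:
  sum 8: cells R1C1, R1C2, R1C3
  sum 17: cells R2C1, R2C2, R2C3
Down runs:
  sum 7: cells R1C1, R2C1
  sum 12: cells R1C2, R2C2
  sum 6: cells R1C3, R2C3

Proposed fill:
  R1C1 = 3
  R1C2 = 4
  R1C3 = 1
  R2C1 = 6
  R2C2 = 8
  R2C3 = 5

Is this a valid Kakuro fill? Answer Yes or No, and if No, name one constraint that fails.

No — the down run R1C1–R2C1 sums to 9, not 7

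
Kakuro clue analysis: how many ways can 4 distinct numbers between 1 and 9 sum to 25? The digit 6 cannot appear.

3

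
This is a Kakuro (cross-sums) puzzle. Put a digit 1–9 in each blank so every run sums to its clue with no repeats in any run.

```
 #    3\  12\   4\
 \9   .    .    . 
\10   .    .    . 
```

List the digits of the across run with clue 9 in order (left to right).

1 5 3

3 in 2 cells must be {1,2}; 4 in 2 cells must be {1,3}.
Nothing is forced directly, so branch on R1C3, whose candidates are 1 or 3. If R1C3 = 1: that forces R1C1 = 2, after which R1C2 would have to be in {6} for the 9 across but in {3,4,5,7,8,9} for the 12 down — contradiction. So R1C3 = 3.
R2C3 = 4 − 3 = 1 completes the 4 down.
Given what's placed, R2C1 must be 2 to fit the 10 across and 3 down.
R2C2 = 10 − 3 = 7 completes the 10 across.
R1C1 = 3 − 2 = 1 completes the 3 down.
R1C2 = 9 − 4 = 5 completes the 9 across.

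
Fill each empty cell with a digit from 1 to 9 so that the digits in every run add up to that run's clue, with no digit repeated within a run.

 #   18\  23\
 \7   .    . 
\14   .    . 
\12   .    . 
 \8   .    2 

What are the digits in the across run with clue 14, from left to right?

5, 9

R4C1 = 8 − 2 = 6 completes the 8 across.
No cell is forced outright now. R2C1 can only be 5 or 8 or 9 (the digits allowed by both its 14 across and its 18 down). If R2C1 = 8: that forces R2C2 = 6, R3C1 = 3, after which R3C2 would have to be in {9} for the 12 across but in {7,8} for the 23 down — contradiction. If R2C1 = 9: that forces R2C2 = 5, after which R3C1 would have to be in {3,4,5,7,8,9} for the 12 across but in {1,2} for the 18 down — contradiction. So R2C1 = 5.
R2C2 = 14 − 5 = 9 completes the 14 across.
Nothing is forced directly, so branch on R1C1, whose candidates are 3 or 4. If R1C1 = 4: then R1C2 would have to be in {3} for the 7 across but in {4,5,7,8} for the 23 down — contradiction. So R1C1 = 3.
R1C2 = 7 − 3 = 4 completes the 7 across.
R3C1 = 18 − 14 = 4 completes the 18 down.
R3C2 = 12 − 4 = 8 completes the 12 across.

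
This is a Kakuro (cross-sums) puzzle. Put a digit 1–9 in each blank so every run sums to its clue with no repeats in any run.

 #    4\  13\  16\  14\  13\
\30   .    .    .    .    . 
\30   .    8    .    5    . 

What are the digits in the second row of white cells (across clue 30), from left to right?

4 in 2 cells must be {1,3}; 16 in 2 cells must be {7,9}.
R1C2 = 13 − 8 = 5 completes the 13 down.
R1C4 = 14 − 5 = 9 completes the 14 down.
R2C1 = 1: the only remaining digit allowed by both the 30 across and the 4 down.
R1C1 = 4 − 1 = 3 completes the 4 down.
Given what's placed, R1C3 must be 7 to fit the 30 across and 16 down.
R1C5 = 30 − 24 = 6 completes the 30 across.
R2C3 = 16 − 7 = 9 completes the 16 down.
R2C5 = 30 − 23 = 7 completes the 30 across.

1, 8, 9, 5, 7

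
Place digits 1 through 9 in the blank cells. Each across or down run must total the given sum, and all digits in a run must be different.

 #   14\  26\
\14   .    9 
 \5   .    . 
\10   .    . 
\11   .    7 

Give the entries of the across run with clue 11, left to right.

R1C1 = 14 − 9 = 5 completes the 14 across.
R4C1 = 11 − 7 = 4 completes the 11 across.
No cell is forced outright now. R2C1 can only be 2 or 3 (the digits allowed by both its 5 across and its 14 down). If R2C1 = 2: then R2C2 would have to be in {3} for the 5 across but in {2,4,6,8} for the 26 down — contradiction. So R2C1 = 3.
R2C2 = 5 − 3 = 2 completes the 5 across.
R3C1 = 14 − 12 = 2 completes the 14 down.
R3C2 = 10 − 2 = 8 completes the 10 across.

4 7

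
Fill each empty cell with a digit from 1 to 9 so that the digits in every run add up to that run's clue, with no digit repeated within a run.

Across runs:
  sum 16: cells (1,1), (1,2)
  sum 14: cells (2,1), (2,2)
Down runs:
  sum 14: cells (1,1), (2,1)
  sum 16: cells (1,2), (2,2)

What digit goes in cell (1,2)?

16 in 2 cells must be {7,9}.
The 16 across and the 14 down share only 9, so (1,1) = 9.
(1,2) = 16 − 9 = 7 completes the 16 across.
(2,1) = 14 − 9 = 5 completes the 14 down.
(2,2) = 14 − 5 = 9 completes the 14 across.

7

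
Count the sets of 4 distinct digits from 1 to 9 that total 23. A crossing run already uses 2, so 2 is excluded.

4 distinct digits from 1–9 sum between 10 and 30.
Dropping sets that contain 2.
Enumerating: {1,5,8,9}, {1,6,7,9}, {3,4,7,9}, {3,5,6,9}, {3,5,7,8}, {4,5,6,8}.

6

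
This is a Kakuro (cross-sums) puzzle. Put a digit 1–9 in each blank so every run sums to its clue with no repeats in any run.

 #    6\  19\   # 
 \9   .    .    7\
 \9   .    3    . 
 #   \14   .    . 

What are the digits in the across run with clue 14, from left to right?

Given what's placed, R1C2 must be 7 to fit the 9 across and 19 down.
R3C2 = 19 − 10 = 9 completes the 19 down.
R3C3 = 14 − 9 = 5 completes the 14 across.
R1C1 = 9 − 7 = 2 completes the 9 across.
R2C1 = 6 − 2 = 4 completes the 6 down.
R2C3 = 9 − 7 = 2 completes the 9 across.

9 5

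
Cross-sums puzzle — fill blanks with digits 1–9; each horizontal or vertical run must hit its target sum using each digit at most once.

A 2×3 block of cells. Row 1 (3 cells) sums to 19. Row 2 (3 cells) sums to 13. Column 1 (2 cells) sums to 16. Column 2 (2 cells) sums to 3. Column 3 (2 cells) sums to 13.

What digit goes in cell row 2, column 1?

7

16 in 2 cells must be {7,9}; 3 in 2 cells must be {1,2}.
The 19 across and the 3 down share only 2, so (1,2) = 2.
(2,2) = 3 − 2 = 1 completes the 3 down.
Given what's placed, (1,1) must be 9 to fit the 19 across and 16 down.
(1,3) = 19 − 11 = 8 completes the 19 across.
(2,1) = 16 − 9 = 7 completes the 16 down.
(2,3) = 13 − 8 = 5 completes the 13 across.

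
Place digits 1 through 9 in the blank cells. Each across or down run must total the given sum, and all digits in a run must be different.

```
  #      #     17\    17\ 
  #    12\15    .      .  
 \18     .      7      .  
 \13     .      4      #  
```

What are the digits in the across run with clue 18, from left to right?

17 in 2 cells must be {8,9}.
R1C2 = 17 − 11 = 6 completes the 17 down.
R1C3 = 15 − 6 = 9 completes the 15 across.
R2C3 = 17 − 9 = 8 completes the 17 down.
R3C1 = 13 − 4 = 9 completes the 13 across.
R2C1 = 18 − 15 = 3 completes the 18 across.

3, 7, 8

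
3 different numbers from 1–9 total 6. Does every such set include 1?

The only way to make 6 from 3 distinct digits is {1,2,3}, which contains 1.

Yes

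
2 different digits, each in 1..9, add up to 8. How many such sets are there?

2 distinct digits from 1–9 sum between 3 and 17.
Enumerating: {1,7}, {2,6}, {3,5}.

3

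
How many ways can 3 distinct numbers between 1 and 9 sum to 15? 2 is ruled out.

5

3 distinct digits from 1–9 sum between 6 and 24.
Dropping sets that contain 2.
Enumerating: {1,5,9}, {1,6,8}, {3,4,8}, {3,5,7}, {4,5,6}.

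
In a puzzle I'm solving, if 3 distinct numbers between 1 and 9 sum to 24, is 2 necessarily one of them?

The only way to make 24 from 3 distinct digits is {7,8,9}, which does not contain 2.

No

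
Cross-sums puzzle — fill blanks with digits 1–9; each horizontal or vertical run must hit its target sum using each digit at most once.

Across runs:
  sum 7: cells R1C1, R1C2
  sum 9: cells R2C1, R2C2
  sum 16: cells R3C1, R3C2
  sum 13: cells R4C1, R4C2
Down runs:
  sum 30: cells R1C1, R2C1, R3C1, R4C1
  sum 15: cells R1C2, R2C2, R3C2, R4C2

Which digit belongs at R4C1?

16 in 2 cells must be {7,9}; 30 in 4 cells must be {6,7,8,9}.
Only 6 fits R1C1 under both its across sum 7 and down sum 30.
R1C2 = 7 − 6 = 1 completes the 7 across.
Nothing is forced directly, so branch on R2C1, whose candidates are 7 or 8. If R2C1 = 8: then R2C2 would have to be in {1} for the 9 across but in {2,3,4,5,6,7,8,9} for the 15 down — contradiction. So R2C1 = 7.
R2C2 = 9 − 7 = 2 completes the 9 across.
R3C1 = 9: the only remaining digit allowed by both the 16 across and the 30 down.
R3C2 = 16 − 9 = 7 completes the 16 across.
R4C1 = 30 − 22 = 8 completes the 30 down.

8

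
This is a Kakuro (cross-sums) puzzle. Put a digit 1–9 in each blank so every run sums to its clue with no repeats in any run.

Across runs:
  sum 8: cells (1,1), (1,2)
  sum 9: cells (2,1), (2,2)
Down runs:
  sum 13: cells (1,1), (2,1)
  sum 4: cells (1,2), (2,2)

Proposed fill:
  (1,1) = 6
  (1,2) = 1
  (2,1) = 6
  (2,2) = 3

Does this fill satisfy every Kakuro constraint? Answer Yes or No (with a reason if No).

No — the across run (1,1)–(1,2) sums to 7, not 8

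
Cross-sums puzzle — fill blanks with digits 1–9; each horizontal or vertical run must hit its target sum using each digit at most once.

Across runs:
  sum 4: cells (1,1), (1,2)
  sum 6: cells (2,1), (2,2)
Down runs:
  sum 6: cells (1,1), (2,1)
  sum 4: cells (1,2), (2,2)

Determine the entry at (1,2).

3

4 in 2 cells must be {1,3}.
The 4 across and the 6 down share only 1, so (1,1) = 1.
(1,2) = 4 − 1 = 3 completes the 4 across.
(2,1) = 6 − 1 = 5 completes the 6 down.
(2,2) = 6 − 5 = 1 completes the 6 across.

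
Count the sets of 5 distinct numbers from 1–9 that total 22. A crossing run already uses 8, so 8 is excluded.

5

5 distinct digits from 1–9 sum between 15 and 35.
Dropping sets that contain 8.
Enumerating: {1,2,3,7,9}, {1,2,4,6,9}, {1,3,4,5,9}, {1,3,5,6,7}, {2,3,4,6,7}.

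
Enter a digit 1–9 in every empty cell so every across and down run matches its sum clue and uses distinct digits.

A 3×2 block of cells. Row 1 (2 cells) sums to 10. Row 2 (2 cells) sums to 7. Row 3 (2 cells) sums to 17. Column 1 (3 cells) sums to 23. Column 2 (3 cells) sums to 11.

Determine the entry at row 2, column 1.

6

17 in 2 cells must be {8,9}; 23 in 3 cells must be {6,8,9}.
The 7 across and the 23 down share only 6, so (2,1) = 6.
(2,2) = 7 − 6 = 1 completes the 7 across.
Given what's placed, (3,2) must be 8 to fit the 17 across and 11 down.
(1,2) = 11 − 9 = 2 completes the 11 down.
(3,1) = 17 − 8 = 9 completes the 17 across.
(1,1) = 10 − 2 = 8 completes the 10 across.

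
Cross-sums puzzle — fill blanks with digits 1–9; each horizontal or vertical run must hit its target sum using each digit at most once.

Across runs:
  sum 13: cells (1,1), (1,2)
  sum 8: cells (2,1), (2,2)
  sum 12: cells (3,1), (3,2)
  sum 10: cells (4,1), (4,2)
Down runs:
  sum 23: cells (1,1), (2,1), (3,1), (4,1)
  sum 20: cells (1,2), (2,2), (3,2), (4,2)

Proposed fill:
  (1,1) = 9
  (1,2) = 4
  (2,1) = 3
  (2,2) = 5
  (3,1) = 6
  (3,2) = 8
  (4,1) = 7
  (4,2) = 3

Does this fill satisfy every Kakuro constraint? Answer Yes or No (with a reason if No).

No — the across run (3,1)–(3,2) sums to 14, not 12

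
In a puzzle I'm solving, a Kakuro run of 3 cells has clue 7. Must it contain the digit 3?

The only way to make 7 from 3 distinct digits is {1,2,4}, which does not contain 3.

No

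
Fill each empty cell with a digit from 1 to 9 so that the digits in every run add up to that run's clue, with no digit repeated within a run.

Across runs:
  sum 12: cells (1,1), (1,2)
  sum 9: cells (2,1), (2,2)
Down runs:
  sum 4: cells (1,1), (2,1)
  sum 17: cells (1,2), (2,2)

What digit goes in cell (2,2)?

8

4 in 2 cells must be {1,3}; 17 in 2 cells must be {8,9}.
The 12 across and the 4 down share only 3, so (1,1) = 3.
(1,2) = 12 − 3 = 9 completes the 12 across.
(2,1) = 4 − 3 = 1 completes the 4 down.
(2,2) = 9 − 1 = 8 completes the 9 across.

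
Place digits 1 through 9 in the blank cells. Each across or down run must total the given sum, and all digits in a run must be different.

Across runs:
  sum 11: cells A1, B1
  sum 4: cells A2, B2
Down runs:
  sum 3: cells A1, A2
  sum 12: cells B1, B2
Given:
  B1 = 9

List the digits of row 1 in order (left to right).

2 9

4 in 2 cells must be {1,3}; 3 in 2 cells must be {1,2}.
A1 = 11 − 9 = 2 completes the 11 across.
A2 = 3 − 2 = 1 completes the 3 down.
B2 = 4 − 1 = 3 completes the 4 across.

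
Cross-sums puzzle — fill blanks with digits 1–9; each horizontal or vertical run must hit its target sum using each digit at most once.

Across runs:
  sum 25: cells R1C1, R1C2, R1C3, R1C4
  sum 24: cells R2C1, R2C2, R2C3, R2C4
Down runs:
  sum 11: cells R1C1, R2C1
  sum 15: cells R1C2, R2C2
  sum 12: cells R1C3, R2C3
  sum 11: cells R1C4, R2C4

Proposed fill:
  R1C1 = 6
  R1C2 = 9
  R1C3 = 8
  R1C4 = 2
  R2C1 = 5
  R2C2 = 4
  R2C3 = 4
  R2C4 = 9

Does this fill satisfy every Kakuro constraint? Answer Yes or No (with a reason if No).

No — the across run R2C1–R2C4 sums to 22, not 24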